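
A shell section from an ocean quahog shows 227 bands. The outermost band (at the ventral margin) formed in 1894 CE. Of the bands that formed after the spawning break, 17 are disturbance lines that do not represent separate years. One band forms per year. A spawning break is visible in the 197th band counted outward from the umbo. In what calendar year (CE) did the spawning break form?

The spawning break sits at band 197 from the umbo, so 227 − 197 = 30 bands formed after it.
Excluding 17 false bands: 30 − 17 = 13.
Counting back 13 years from 1894 CE places the spawning break in 1894 − 13 = 1881 CE.

1881 CE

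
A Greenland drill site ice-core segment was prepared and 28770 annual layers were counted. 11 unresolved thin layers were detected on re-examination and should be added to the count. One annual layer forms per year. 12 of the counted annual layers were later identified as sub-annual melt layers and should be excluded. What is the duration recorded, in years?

After corrections the count is 28770 − 12 + 11 = 28769 annual layers.
One annual layer per year makes the duration 28769 years.

28769 years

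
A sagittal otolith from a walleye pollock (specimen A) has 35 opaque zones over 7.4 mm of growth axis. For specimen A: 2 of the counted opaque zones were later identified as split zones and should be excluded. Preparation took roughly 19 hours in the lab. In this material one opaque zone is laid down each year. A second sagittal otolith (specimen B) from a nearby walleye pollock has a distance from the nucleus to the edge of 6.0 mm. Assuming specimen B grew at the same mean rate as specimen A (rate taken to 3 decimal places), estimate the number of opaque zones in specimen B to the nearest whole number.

27 opaque zones

Specimen A: correcting the raw count gives 35 − 2 = 33 true opaque zones.
A: Mean rate = 7.4 mm / 33 years ≈ 0.224 mm/yr.
For B, 6.0 / 0.224 = 26.79 years ≈ 27 opaque zones.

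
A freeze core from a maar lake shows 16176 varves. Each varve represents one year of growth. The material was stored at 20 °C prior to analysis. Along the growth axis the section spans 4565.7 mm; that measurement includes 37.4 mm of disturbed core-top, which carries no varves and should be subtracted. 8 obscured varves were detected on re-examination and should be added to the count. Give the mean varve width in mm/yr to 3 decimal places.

After corrections the count is 16176 + 8 = 16184 varves.
Removing the 37.4 mm offcut leaves 4565.7 − 37.4 = 4528.3 mm.
Extension rate ≈ 4528.3 / 16184 = 0.280 mm/yr.

0.280 mm/yr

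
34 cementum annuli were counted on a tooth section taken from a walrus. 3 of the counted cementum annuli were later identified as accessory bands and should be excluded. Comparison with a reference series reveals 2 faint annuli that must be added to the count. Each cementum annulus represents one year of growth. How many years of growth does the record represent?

33 yr

Correcting the raw count gives 34 − 3 + 2 = 33 true cementum annuli.
One cementum annulus per year makes the duration 33 years.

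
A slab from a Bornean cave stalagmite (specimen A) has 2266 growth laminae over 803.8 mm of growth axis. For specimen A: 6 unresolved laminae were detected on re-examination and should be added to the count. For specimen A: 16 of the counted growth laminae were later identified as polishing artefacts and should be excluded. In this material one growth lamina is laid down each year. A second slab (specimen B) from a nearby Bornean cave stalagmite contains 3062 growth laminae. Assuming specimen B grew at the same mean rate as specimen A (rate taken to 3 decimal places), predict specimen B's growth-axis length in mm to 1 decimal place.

1090.1 mm

Specimen A: true growth lamina count = 2266 − 16 + 6 = 2256.
A: Mean rate = 803.8 mm / 2256 years ≈ 0.356 mm/year.
Length of B = 0.356 × 3062 = 1090.1 mm.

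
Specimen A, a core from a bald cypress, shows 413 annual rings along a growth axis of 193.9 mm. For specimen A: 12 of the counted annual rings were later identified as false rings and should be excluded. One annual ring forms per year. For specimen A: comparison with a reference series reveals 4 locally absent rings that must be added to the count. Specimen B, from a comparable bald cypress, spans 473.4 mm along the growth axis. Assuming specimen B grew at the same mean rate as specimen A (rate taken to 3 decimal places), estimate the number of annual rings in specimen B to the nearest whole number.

Specimen A: adjusted count: 413 − 12 + 4 = 405 annual rings.
A: Mean rate = 193.9 mm / 405 years ≈ 0.479 mm/year.
B spans 473.4 / 0.479 = 988.31 years ≈ 988 annual rings.

988 annual rings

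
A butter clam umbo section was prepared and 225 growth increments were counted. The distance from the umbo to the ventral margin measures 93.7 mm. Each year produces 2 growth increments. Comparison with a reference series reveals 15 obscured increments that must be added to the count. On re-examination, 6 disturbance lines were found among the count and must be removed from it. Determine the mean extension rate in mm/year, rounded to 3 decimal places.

0.801 mm/year

Adjusted count: 225 − 6 + 15 = 234 growth increments.
234 growth increments at 2 per year is 234 / 2 = 117 years.
Mean rate = 93.7 mm / 117 years ≈ 0.801 mm/year.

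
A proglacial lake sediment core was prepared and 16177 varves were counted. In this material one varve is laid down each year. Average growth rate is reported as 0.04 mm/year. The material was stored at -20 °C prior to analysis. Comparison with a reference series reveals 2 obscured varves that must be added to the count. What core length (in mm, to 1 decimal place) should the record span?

True varve count = 16177 + 2 = 16179.
Length ≈ 0.04 × 16179 = 647.2 mm.

647.2 mm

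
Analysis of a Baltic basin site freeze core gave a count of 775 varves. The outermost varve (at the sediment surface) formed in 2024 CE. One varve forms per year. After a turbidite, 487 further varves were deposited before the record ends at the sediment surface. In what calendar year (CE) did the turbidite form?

1537 CE

487 varves post-date the turbidite.
Counting back 487 years from 2024 CE places the turbidite in 2024 − 487 = 1537 CE.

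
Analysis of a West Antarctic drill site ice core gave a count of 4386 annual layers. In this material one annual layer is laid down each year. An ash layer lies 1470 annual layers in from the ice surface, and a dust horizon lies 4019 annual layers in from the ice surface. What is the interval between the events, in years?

4019 − 1470 = 2549 annual layers lie between the two events.
One annual layer per year makes the interval 2549 years.

2549 years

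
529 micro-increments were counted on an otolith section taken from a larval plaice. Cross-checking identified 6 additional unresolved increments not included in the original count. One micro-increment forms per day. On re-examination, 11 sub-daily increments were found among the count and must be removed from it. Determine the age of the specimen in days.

524 days

Adjusted count: 529 − 11 + 6 = 524 micro-increments.
At one micro-increment per day, that is 524 days.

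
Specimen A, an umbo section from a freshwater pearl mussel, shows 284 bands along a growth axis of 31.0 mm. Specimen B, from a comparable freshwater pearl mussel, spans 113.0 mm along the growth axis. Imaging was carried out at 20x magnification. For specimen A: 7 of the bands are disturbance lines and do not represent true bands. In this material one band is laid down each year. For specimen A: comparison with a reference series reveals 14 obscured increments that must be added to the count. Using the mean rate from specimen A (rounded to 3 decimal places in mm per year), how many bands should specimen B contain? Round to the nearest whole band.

Specimen A: true band count = 284 − 7 + 14 = 291.
A: Mean rate = 31.0 mm / 291 years ≈ 0.107 mm per year.
For B, 113.0 / 0.107 = 1056.07 years ≈ 1056 bands.

1056 bands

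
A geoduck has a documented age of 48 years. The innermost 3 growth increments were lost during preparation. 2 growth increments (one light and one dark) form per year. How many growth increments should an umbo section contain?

48 years at 2 growth increments per year gives 48 × 2 = 96 growth increments.
Less the 3 uncaptured growth increments: 96 − 3 = 93.

93 growth increments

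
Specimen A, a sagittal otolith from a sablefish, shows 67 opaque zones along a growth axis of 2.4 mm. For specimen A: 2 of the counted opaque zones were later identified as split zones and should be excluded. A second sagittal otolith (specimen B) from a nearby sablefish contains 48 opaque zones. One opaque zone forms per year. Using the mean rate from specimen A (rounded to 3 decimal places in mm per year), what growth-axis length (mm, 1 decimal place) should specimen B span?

Specimen A: true opaque zone count = 67 − 2 = 65.
A: 2.4 mm over 65 years gives 2.4 / 65 ≈ 0.037 mm/yr.
B's length ≈ 0.037 × 48 = 1.8 mm.

1.8 mm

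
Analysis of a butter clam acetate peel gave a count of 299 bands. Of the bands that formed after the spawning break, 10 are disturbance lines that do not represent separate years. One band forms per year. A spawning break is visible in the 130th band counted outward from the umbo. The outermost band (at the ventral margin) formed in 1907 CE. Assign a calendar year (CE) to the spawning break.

1748 CE

Between band 130 and the ventral margin there are 299 − 130 = 169 bands.
Excluding 10 false bands: 169 − 10 = 159.
Counting back 159 years from 1907 CE places the spawning break in 1907 − 159 = 1748 CE.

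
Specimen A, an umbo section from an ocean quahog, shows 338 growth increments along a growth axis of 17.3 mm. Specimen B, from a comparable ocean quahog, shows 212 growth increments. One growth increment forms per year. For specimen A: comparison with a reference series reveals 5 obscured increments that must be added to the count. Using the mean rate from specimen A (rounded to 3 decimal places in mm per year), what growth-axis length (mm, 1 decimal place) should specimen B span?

Specimen A: true growth increment count = 338 + 5 = 343.
A: Mean rate = 17.3 mm / 343 years ≈ 0.050 mm per year.
For B, 0.050 mm/year × 212 years = 10.6 mm.

10.6 mm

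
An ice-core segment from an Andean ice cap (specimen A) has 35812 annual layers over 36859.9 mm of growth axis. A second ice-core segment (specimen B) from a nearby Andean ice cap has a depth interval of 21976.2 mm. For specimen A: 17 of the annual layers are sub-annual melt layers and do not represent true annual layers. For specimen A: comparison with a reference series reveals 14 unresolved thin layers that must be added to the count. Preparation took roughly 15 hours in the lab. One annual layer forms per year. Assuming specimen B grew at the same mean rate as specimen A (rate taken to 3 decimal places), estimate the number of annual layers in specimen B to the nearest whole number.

Specimen A: adjusted count: 35812 − 17 + 14 = 35809 annual layers.
A: Mean rate = 36859.9 mm / 35809 years ≈ 1.029 mm/yr.
B spans 21976.2 / 1.029 = 21356.85 years ≈ 21357 annual layers.

21357 annual layers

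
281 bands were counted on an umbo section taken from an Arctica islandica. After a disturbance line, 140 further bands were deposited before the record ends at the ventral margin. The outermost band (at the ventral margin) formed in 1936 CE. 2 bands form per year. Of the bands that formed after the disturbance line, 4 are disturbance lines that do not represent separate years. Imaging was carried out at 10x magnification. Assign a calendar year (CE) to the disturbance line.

There are 140 bands younger than the disturbance line.
Removing the 4 false bands leaves 140 − 4 = 136 true bands beyond the disturbance line.
136 bands at 2 per year is 136 / 2 = 68 years.
The band at the ventral margin is 1936 CE, so the disturbance line dates to 1936 − 68 = 1868 CE.

1868 CE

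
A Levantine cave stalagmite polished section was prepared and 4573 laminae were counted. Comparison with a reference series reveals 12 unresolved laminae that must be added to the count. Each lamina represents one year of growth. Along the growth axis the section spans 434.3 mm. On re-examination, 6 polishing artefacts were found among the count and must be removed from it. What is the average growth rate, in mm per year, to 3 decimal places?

Correcting the raw count gives 4573 − 6 + 12 = 4579 true laminae.
434.3 mm over 4579 years gives 434.3 / 4579 ≈ 0.095 mm per year.

0.095 mm per year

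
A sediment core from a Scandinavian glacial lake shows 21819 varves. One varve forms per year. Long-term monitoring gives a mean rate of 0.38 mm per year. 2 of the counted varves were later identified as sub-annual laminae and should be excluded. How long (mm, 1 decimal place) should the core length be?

After corrections the count is 21819 − 2 = 21817 varves.
Predicted length = 0.38 mm/year × 21817 years = 8290.5 mm.

8290.5 mm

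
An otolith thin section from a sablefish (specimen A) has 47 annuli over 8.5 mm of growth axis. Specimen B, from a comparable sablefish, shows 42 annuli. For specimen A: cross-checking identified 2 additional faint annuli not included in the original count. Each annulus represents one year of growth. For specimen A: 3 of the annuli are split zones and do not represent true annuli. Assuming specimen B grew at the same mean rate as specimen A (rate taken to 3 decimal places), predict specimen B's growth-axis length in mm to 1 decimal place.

Specimen A: after corrections the count is 47 − 3 + 2 = 46 annuli.
A: Mean rate = 8.5 mm / 46 years ≈ 0.185 mm/year.
For B, 0.185 mm/year × 42 years = 7.8 mm.

7.8 mm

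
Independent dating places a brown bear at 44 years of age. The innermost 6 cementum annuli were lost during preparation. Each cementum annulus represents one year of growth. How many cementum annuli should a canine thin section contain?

38 cementum annuli

Expected cementum annuli over 44 years: 44.
Less the 6 uncaptured cementum annuli: 44 − 6 = 38.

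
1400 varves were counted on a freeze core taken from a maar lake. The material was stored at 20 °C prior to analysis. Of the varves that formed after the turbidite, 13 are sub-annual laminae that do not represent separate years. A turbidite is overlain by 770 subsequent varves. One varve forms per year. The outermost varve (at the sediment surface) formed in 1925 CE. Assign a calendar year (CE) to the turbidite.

1168 CE

770 varves formed after the turbidite.
Removing the 13 false varves leaves 770 − 13 = 757 true varves beyond the turbidite.
The varve at the sediment surface is 1925 CE, so the turbidite dates to 1925 − 757 = 1168 CE.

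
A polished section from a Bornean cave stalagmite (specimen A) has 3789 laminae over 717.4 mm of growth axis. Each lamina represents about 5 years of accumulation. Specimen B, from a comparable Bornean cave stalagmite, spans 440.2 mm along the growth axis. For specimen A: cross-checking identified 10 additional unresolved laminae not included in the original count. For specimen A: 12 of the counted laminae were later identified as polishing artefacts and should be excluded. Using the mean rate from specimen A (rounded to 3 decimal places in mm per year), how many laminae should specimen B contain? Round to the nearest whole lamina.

2317 laminae

Specimen A: true lamina count = 3789 − 12 + 10 = 3787.
Specimen A: multiplying by 5 years per lamina: 3787 × 5 = 18935 years.
A: Extension rate ≈ 717.4 / 18935 = 0.038 mm per year.
Specimen B: 440.2 mm / 0.038 mm per year = 11584.21 years; at 5 years per lamina that is 11584.21 / 5 ≈ 2317 laminae.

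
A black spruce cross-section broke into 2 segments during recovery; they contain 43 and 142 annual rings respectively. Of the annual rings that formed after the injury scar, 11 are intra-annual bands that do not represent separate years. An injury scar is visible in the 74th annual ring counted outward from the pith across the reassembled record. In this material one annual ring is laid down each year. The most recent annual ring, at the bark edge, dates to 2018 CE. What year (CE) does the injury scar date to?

Total annual rings = 43 + 142 = 185.
185 − 74 = 111 annual rings lie beyond the injury scar toward the bark edge.
111 − 11 false = 100 true annual rings after the injury scar.
2018 − 100 = 1918 CE.

1918 CE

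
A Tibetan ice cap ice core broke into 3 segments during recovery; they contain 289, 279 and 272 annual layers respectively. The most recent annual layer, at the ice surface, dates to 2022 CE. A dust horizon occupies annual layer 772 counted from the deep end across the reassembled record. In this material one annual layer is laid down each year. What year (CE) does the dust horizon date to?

Total annual layers = 289 + 279 + 272 = 840.
Between annual layer 772 and the ice surface there are 840 − 772 = 68 annual layers.
The annual layer at the ice surface is 2022 CE, so the dust horizon dates to 2022 − 68 = 1954 CE.

1954 CE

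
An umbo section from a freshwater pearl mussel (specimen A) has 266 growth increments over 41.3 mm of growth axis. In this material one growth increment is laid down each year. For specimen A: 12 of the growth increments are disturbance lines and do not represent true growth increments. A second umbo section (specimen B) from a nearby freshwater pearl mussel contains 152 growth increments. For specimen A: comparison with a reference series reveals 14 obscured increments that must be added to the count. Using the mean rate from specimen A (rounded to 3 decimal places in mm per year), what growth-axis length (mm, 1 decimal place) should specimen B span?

Specimen A: true growth increment count = 266 − 12 + 14 = 268.
A: Extension rate ≈ 41.3 / 268 = 0.154 mm per year.
Length of B = 0.154 × 152 = 23.4 mm.

23.4 mm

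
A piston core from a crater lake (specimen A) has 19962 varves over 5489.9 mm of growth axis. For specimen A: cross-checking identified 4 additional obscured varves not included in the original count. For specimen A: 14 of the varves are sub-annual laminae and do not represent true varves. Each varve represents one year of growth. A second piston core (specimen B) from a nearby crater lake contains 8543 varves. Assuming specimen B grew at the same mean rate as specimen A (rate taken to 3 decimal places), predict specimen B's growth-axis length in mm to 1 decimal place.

2349.3 mm

Specimen A: correcting the raw count gives 19962 − 14 + 4 = 19952 true varves.
A: Mean rate = 5489.9 mm / 19952 years ≈ 0.275 mm/yr.
Length of B = 0.275 × 8543 = 2349.3 mm.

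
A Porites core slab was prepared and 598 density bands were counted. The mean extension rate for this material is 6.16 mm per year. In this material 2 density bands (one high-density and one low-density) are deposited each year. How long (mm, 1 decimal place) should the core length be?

598 density bands at 2 per year is 598 / 2 = 299 years.
299 years at 6.16 mm/year gives 6.16 × 299 = 1841.8 mm.

1841.8 mm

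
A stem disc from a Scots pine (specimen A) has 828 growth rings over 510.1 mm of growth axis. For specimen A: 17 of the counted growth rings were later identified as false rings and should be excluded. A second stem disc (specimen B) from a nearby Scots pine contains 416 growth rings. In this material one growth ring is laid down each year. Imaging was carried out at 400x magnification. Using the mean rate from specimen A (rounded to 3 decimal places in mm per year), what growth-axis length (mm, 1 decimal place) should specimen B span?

Specimen A: true growth ring count = 828 − 17 = 811.
A: Mean rate = 510.1 mm / 811 years ≈ 0.629 mm per year.
B's length ≈ 0.629 × 416 = 261.7 mm.

261.7 mm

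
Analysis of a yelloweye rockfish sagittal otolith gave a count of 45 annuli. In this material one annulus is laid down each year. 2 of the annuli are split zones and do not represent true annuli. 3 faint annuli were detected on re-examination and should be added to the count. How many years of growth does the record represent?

Adjusted count: 45 − 2 + 3 = 46 annuli.
One annulus per year makes the duration 46 years.

46 yr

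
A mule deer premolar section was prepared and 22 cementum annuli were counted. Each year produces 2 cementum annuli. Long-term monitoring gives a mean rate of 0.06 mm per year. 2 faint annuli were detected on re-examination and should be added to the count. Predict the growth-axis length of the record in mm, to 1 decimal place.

0.7 mm

True cementum annulus count = 22 + 2 = 24.
24 cementum annuli at 2 per year is 24 / 2 = 12 years.
Predicted length = 0.06 mm/year × 12 years = 0.7 mm.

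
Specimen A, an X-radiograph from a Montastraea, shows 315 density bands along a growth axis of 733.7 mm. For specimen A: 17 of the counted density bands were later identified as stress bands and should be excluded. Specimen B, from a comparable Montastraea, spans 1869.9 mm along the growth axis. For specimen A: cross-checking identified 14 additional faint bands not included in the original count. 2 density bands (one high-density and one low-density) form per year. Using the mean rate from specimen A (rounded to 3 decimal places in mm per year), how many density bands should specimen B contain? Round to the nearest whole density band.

795 density bands

Specimen A: adjusted count: 315 − 17 + 14 = 312 density bands.
Specimen A: dividing by 2 density bands per year: 312 / 2 = 156 years.
A: Extension rate ≈ 733.7 / 156 = 4.703 mm per year.
B spans 1869.9 / 4.703 = 397.60 years; at 2 density bands per year that is 397.60 × 2 ≈ 795 density bands.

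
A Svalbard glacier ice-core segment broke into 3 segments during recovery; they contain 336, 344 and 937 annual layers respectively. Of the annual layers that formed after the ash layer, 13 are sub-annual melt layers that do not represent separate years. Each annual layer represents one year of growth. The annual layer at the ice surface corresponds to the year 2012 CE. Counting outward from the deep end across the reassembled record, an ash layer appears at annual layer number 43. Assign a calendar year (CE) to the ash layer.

451 CE

Total annual layers = 336 + 344 + 937 = 1617.
Between annual layer 43 and the ice surface there are 1617 − 43 = 1574 annual layers.
Removing the 13 false annual layers leaves 1574 − 13 = 1561 true annual layers beyond the ash layer.
2012 − 1561 = 451 CE.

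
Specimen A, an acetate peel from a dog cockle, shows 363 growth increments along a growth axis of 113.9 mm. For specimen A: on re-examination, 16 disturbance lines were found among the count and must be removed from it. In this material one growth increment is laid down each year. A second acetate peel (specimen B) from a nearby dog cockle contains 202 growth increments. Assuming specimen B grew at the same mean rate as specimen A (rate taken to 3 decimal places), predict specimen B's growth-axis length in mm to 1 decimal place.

Specimen A: true growth increment count = 363 − 16 = 347.
A: Extension rate ≈ 113.9 / 347 = 0.328 mm per year.
For B, 0.328 mm/year × 202 years = 66.3 mm.

66.3 mm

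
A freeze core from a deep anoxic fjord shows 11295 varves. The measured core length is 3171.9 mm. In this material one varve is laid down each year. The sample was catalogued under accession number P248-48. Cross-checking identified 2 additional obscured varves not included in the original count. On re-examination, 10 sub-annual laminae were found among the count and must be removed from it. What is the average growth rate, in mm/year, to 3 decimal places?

0.281 mm/year

True varve count = 11295 − 10 + 2 = 11287.
Mean rate = 3171.9 mm / 11287 years ≈ 0.281 mm/year.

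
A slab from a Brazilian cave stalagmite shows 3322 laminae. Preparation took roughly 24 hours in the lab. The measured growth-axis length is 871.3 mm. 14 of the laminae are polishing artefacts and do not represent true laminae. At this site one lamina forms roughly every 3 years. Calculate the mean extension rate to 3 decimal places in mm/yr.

0.088 mm/yr

Adjusted count: 3322 − 14 = 3308 laminae.
3308 laminae at 3 years each span 3308 × 3 = 9924 years.
Mean rate = 871.3 mm / 9924 years ≈ 0.088 mm/yr.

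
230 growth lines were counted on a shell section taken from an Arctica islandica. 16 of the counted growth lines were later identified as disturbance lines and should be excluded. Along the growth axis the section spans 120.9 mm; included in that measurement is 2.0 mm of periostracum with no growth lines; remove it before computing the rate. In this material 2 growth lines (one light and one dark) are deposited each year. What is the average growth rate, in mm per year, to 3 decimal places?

True growth line count = 230 − 16 = 214.
Dividing by 2 growth lines per year: 214 / 2 = 107 years.
The growth record spans 120.9 − 2.0 = 118.9 mm.
Mean rate = 118.9 mm / 107 years ≈ 1.111 mm per year.

1.111 mm per year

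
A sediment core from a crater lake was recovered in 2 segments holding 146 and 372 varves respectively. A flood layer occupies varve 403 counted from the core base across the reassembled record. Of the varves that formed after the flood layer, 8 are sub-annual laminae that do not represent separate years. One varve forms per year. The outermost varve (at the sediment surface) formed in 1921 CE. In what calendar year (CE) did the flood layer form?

1814 CE

Total varves = 146 + 372 = 518.
518 − 403 = 115 varves lie beyond the flood layer toward the sediment surface.
115 − 8 false = 107 true varves after the flood layer.
The varve at the sediment surface is 1921 CE, so the flood layer dates to 1921 − 107 = 1814 CE.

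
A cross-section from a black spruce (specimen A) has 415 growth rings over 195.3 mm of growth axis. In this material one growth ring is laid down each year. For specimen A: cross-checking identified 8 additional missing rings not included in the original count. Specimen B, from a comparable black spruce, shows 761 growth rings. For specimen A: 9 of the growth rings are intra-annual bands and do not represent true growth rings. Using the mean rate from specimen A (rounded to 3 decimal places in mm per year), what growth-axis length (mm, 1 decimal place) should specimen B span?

359.2 mm

Specimen A: adjusted count: 415 − 9 + 8 = 414 growth rings.
A: Extension rate ≈ 195.3 / 414 = 0.472 mm per year.
B's length ≈ 0.472 × 761 = 359.2 mm.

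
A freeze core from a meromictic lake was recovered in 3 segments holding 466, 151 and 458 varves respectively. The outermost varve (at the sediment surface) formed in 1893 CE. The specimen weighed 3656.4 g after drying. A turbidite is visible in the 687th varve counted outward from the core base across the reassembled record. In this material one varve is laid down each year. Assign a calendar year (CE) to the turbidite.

Total varves = 466 + 151 + 458 = 1075.
The turbidite sits at varve 687 from the core base, so 1075 − 687 = 388 varves formed after it.
1893 − 388 = 1505 CE.

1505 CE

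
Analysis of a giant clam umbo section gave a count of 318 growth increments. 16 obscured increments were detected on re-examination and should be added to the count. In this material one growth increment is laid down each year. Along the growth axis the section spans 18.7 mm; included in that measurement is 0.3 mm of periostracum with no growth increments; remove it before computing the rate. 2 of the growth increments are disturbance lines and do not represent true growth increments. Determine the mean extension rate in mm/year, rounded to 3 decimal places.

0.055 mm/year

After corrections the count is 318 − 2 + 16 = 332 growth increments.
Net length = 18.7 − 0.3 = 18.4 mm.
Mean rate = 18.4 mm / 332 years ≈ 0.055 mm/year.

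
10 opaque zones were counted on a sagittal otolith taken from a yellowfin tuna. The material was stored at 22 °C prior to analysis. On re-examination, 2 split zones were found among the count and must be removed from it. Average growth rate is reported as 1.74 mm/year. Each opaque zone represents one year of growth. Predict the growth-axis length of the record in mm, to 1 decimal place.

After corrections the count is 10 − 2 = 8 opaque zones.
Predicted length = 1.74 mm/year × 8 years = 13.9 mm.

13.9 mm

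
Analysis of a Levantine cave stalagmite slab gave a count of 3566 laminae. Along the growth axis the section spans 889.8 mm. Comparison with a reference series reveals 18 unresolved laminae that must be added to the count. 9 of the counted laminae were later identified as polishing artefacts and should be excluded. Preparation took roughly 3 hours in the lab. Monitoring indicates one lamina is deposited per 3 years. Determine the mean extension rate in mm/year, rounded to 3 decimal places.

Correcting the raw count gives 3566 − 9 + 18 = 3575 true laminae.
At 3 years per lamina, 3575 × 3 = 10725 years.
889.8 mm over 10725 years gives 889.8 / 10725 ≈ 0.083 mm/year.

0.083 mm/year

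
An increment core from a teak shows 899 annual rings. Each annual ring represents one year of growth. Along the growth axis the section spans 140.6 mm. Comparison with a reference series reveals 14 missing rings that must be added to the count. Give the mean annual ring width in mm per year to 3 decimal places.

Correcting the raw count gives 899 + 14 = 913 true annual rings.
Mean rate = 140.6 mm / 913 years ≈ 0.154 mm per year.

0.154 mm per year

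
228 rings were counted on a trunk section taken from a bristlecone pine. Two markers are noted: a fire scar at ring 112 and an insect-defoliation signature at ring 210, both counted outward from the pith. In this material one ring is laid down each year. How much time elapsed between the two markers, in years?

Separation: 210 − 112 = 98 rings.
That is 98 years at one ring per year.

98 years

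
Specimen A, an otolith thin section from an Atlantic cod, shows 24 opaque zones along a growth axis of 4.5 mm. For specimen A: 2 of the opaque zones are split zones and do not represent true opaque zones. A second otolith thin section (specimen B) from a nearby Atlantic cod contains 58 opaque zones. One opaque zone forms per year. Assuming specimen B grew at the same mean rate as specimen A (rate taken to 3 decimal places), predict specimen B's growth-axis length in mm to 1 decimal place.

11.9 mm

Specimen A: true opaque zone count = 24 − 2 = 22.
A: Extension rate ≈ 4.5 / 22 = 0.205 mm/year.
B's length ≈ 0.205 × 58 = 11.9 mm.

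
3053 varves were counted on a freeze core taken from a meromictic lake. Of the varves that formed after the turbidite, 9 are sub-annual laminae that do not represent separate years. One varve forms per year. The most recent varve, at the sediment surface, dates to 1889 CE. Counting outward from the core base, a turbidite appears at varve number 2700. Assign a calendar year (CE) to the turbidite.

1545 CE

3053 − 2700 = 353 varves lie beyond the turbidite toward the sediment surface.
353 − 9 false = 344 true varves after the turbidite.
The varve at the sediment surface is 1889 CE, so the turbidite dates to 1889 − 344 = 1545 CE.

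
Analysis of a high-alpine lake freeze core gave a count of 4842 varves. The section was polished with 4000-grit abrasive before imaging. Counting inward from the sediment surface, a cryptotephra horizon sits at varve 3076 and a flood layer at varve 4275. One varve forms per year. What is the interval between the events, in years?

Separation: 4275 − 3076 = 1199 varves.
At one varve per year, 1199 years elapsed between them.

1199 years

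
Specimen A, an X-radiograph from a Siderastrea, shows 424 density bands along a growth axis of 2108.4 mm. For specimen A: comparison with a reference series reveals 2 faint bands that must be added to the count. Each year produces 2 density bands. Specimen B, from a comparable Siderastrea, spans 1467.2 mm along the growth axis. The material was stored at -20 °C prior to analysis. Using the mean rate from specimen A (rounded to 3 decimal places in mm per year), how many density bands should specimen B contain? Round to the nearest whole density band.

Specimen A: adjusted count: 424 + 2 = 426 density bands.
Specimen A: with 2 density bands per year, 426 / 2 = 213 years.
A: 2108.4 mm over 213 years gives 2108.4 / 213 ≈ 9.899 mm per year.
For B, 1467.2 / 9.899 = 148.22 years; at 2 density bands per year that is 148.22 × 2 ≈ 296 density bands.

296 density bands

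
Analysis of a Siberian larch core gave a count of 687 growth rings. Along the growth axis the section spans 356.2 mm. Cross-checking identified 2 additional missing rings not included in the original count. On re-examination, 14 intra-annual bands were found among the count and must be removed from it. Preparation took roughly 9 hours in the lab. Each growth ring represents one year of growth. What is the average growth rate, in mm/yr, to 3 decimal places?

True growth ring count = 687 − 14 + 2 = 675.
Mean rate = 356.2 mm / 675 years ≈ 0.528 mm/yr.

0.528 mm/yr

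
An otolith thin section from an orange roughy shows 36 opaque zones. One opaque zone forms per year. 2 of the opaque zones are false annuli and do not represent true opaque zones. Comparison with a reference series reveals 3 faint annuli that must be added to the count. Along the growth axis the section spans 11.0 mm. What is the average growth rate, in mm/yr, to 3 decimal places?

After corrections the count is 36 − 2 + 3 = 37 opaque zones.
Mean rate = 11.0 mm / 37 years ≈ 0.297 mm/yr.

0.297 mm/yr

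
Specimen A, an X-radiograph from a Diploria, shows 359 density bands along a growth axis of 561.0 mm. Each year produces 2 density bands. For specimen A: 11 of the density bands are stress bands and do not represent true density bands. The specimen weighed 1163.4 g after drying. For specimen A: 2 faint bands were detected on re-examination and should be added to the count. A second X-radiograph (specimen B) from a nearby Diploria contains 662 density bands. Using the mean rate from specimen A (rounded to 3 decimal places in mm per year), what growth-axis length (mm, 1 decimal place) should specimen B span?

Specimen A: adjusted count: 359 − 11 + 2 = 350 density bands.
Specimen A: with 2 density bands per year, 350 / 2 = 175 years.
A: 561.0 mm over 175 years gives 561.0 / 175 ≈ 3.206 mm per year.
Specimen B: 662 density bands at 2 per year is 662 / 2 = 331 years. Length of B = 3.206 × 331 = 1061.2 mm.

1061.2 mm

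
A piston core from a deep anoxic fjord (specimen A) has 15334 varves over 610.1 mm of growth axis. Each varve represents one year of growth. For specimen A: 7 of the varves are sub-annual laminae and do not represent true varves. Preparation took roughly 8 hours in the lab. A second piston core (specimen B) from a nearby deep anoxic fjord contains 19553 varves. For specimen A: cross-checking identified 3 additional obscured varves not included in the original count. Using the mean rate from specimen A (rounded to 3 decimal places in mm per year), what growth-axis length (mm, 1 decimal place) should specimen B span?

Specimen A: true varve count = 15334 − 7 + 3 = 15330.
A: Extension rate ≈ 610.1 / 15330 = 0.040 mm/yr.
Length of B = 0.040 × 19553 = 782.1 mm.

782.1 mm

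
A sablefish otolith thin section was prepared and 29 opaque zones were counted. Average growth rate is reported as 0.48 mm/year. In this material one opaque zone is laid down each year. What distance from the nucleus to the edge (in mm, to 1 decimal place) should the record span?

13.9 mm

29 years of growth are recorded.
Predicted length = 0.48 mm/year × 29 years = 13.9 mm.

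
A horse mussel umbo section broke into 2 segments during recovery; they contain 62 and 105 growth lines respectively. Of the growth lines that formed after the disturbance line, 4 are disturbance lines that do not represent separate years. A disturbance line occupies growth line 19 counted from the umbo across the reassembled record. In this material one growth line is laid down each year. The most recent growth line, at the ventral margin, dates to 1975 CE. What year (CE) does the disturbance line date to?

Total growth lines = 62 + 105 = 167.
The disturbance line sits at growth line 19 from the umbo, so 167 − 19 = 148 growth lines formed after it.
Excluding 4 false growth lines: 148 − 4 = 144.
The growth line at the ventral margin is 1975 CE, so the disturbance line dates to 1975 − 144 = 1831 CE.

1831 CE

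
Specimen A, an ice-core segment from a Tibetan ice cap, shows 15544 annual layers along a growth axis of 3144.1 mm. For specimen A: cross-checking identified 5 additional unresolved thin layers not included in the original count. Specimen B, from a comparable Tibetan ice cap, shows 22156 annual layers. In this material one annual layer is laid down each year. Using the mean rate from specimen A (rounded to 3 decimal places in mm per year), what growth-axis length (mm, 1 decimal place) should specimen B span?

4475.5 mm

Specimen A: adjusted count: 15544 + 5 = 15549 annual layers.
A: Mean rate = 3144.1 mm / 15549 years ≈ 0.202 mm/year.
Length of B = 0.202 × 22156 = 4475.5 mm.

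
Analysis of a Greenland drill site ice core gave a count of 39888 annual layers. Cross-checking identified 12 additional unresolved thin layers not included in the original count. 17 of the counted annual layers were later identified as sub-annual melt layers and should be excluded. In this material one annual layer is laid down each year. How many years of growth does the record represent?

39883 yr

True annual layer count = 39888 − 17 + 12 = 39883.
At one annual layer per year, that is 39883 years.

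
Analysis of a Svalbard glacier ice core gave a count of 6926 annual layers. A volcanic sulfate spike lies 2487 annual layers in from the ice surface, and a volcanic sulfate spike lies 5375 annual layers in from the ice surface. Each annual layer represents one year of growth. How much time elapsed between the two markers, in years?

2888 years

The two markers are separated by 5375 − 2487 = 2888 annual layers.
That is 2888 years at one annual layer per year.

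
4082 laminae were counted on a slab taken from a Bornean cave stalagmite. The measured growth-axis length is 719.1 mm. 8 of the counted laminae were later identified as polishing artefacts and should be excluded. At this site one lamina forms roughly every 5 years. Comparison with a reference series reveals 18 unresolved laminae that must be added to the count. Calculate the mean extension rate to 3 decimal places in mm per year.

0.035 mm per year

After corrections the count is 4082 − 8 + 18 = 4092 laminae.
At 5 years per lamina, 4092 × 5 = 20460 years.
Mean rate = 719.1 mm / 20460 years ≈ 0.035 mm per year.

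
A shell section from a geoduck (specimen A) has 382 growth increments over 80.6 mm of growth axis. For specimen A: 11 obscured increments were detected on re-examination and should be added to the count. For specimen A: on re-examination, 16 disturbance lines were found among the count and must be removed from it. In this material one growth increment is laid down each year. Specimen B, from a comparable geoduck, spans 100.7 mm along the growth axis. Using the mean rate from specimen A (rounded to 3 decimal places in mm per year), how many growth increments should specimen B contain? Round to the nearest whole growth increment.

471 growth increments

Specimen A: after corrections the count is 382 − 16 + 11 = 377 growth increments.
A: Mean rate = 80.6 mm / 377 years ≈ 0.214 mm/yr.
Specimen B: 100.7 mm / 0.214 mm per year = 470.56 years ≈ 471 growth increments.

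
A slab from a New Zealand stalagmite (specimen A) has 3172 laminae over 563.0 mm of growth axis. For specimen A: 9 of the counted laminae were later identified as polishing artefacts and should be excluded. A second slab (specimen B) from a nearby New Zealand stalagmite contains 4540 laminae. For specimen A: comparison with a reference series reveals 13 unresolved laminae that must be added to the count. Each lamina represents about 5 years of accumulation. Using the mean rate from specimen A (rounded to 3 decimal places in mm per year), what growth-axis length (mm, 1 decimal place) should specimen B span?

Specimen A: adjusted count: 3172 − 9 + 13 = 3176 laminae.
Specimen A: 3176 laminae at 5 years each span 3176 × 5 = 15880 years.
A: Extension rate ≈ 563.0 / 15880 = 0.035 mm/yr.
Specimen B: at 5 years per lamina, 4540 × 5 = 22700 years. B's length ≈ 0.035 × 22700 = 794.5 mm.

794.5 mm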